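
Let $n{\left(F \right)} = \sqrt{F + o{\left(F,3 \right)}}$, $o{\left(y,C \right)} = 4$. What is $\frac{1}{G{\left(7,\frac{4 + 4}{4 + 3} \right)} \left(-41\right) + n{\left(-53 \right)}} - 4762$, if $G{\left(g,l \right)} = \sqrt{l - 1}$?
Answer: $\frac{-7 - 195242 \sqrt{7} + 233338 i}{- 49 i + 41 \sqrt{7}} \approx -4762.1 - 0.02421 i$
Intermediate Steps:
$G{\left(g,l \right)} = \sqrt{-1 + l}$
$n{\left(F \right)} = \sqrt{4 + F}$ ($n{\left(F \right)} = \sqrt{F + 4} = \sqrt{4 + F}$)
$\frac{1}{G{\left(7,\frac{4 + 4}{4 + 3} \right)} \left(-41\right) + n{\left(-53 \right)}} - 4762 = \frac{1}{\sqrt{-1 + \frac{4 + 4}{4 + 3}} \left(-41\right) + \sqrt{4 - 53}} - 4762 = \frac{1}{\sqrt{-1 + \frac{8}{7}} \left(-41\right) + \sqrt{-49}} - 4762 = \frac{1}{\sqrt{-1 + 8 \cdot \frac{1}{7}} \left(-41\right) + 7 i} - 4762 = \frac{1}{\sqrt{-1 + \frac{8}{7}} \left(-41\right) + 7 i} - 4762 = \frac{1}{\sqrt{\frac{1}{7}} \left(-41\right) + 7 i} - 4762 = \frac{1}{\frac{\sqrt{7}}{7} \left(-41\right) + 7 i} - 4762 = \frac{1}{- \frac{41 \sqrt{7}}{7} + 7 i} - 4762 = \frac{1}{7 i - \frac{41 \sqrt{7}}{7}} - 4762 = -4762 + \frac{1}{7 i - \frac{41 \sqrt{7}}{7}}$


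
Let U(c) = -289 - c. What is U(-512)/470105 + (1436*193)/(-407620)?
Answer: -6509888064/9581210005 ≈ -0.67944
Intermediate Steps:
U(-512)/470105 + (1436*193)/(-407620) = (-289 - 1*(-512))/470105 + (1436*193)/(-407620) = (-289 + 512)*(1/470105) + 277148*(-1/407620) = 223*(1/470105) - 69287/101905 = 223/470105 - 69287/101905 = -6509888064/9581210005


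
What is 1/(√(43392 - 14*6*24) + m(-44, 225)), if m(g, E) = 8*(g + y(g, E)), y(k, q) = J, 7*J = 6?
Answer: -1057/238102 - 49*√2586/952408 ≈ -0.0070556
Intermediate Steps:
J = 6/7 (J = (⅐)*6 = 6/7 ≈ 0.85714)
y(k, q) = 6/7
m(g, E) = 48/7 + 8*g (m(g, E) = 8*(g + 6/7) = 8*(6/7 + g) = 48/7 + 8*g)
1/(√(43392 - 14*6*24) + m(-44, 225)) = 1/(√(43392 - 14*6*24) + (48/7 + 8*(-44))) = 1/(√(43392 - 84*24) + (48/7 - 352)) = 1/(√(43392 - 2016) - 2416/7) = 1/(√41376 - 2416/7) = 1/(4*√2586 - 2416/7) = 1/(-2416/7 + 4*√2586)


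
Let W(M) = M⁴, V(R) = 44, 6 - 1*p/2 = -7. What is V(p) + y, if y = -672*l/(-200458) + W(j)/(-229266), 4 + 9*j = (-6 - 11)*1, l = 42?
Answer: 82159346116819/1861307255034 ≈ 44.141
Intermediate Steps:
p = 26 (p = 12 - 2*(-7) = 12 + 14 = 26)
j = -7/3 (j = -4/9 + ((-6 - 11)*1)/9 = -4/9 + (-17*1)/9 = -4/9 + (⅑)*(-17) = -4/9 - 17/9 = -7/3 ≈ -2.3333)
y = 261826895323/1861307255034 (y = -672*42/(-200458) + (-7/3)⁴/(-229266) = -28224*(-1/200458) + (2401/81)*(-1/229266) = 14112/100229 - 2401/18570546 = 261826895323/1861307255034 ≈ 0.14067)
V(p) + y = 44 + 261826895323/1861307255034 = 82159346116819/1861307255034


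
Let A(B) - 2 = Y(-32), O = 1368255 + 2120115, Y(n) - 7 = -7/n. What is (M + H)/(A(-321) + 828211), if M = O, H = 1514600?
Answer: 160095040/26503047 ≈ 6.0406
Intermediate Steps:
Y(n) = 7 - 7/n
O = 3488370
M = 3488370
A(B) = 295/32 (A(B) = 2 + (7 - 7/(-32)) = 2 + (7 - 7*(-1/32)) = 2 + (7 + 7/32) = 2 + 231/32 = 295/32)
(M + H)/(A(-321) + 828211) = (3488370 + 1514600)/(295/32 + 828211) = 5002970/(26503047/32) = 5002970*(32/26503047) = 160095040/26503047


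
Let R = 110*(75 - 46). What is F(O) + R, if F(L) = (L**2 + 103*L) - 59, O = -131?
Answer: 6799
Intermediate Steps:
F(L) = -59 + L**2 + 103*L
R = 3190 (R = 110*29 = 3190)
F(O) + R = (-59 + (-131)**2 + 103*(-131)) + 3190 = (-59 + 17161 - 13493) + 3190 = 3609 + 3190 = 6799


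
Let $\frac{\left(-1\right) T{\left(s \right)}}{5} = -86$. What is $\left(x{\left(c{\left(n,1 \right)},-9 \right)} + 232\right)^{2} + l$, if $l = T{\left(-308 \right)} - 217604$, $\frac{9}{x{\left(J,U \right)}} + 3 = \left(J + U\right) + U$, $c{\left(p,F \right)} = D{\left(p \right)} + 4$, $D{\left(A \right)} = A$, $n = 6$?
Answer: $- \frac{19811205}{121} \approx -1.6373 \cdot 10^{5}$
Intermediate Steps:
$T{\left(s \right)} = 430$ ($T{\left(s \right)} = \left(-5\right) \left(-86\right) = 430$)
$c{\left(p,F \right)} = 4 + p$ ($c{\left(p,F \right)} = p + 4 = 4 + p$)
$x{\left(J,U \right)} = \frac{9}{-3 + J + 2 U}$ ($x{\left(J,U \right)} = \frac{9}{-3 + \left(\left(J + U\right) + U\right)} = \frac{9}{-3 + \left(J + 2 U\right)} = \frac{9}{-3 + J + 2 U}$)
$l = -217174$ ($l = 430 - 217604 = -217174$)
$\left(x{\left(c{\left(n,1 \right)},-9 \right)} + 232\right)^{2} + l = \left(\frac{9}{-3 + \left(4 + 6\right) + 2 \left(-9\right)} + 232\right)^{2} - 217174 = \left(\frac{9}{-3 + 10 - 18} + 232\right)^{2} - 217174 = \left(\frac{9}{-11} + 232\right)^{2} - 217174 = \left(9 \left(- \frac{1}{11}\right) + 232\right)^{2} - 217174 = \left(- \frac{9}{11} + 232\right)^{2} - 217174 = \left(\frac{2543}{11}\right)^{2} - 217174 = \frac{6466849}{121} - 217174 = - \frac{19811205}{121}$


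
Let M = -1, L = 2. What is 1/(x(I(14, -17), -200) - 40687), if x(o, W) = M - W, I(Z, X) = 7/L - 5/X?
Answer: -1/40488 ≈ -2.4699e-5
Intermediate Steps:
I(Z, X) = 7/2 - 5/X
x(o, W) = -1 - W
1/(x(I(14, -17), -200) - 40687) = 1/((-1 - 1*(-200)) - 40687) = 1/((-1 + 200) - 40687) = 1/(199 - 40687) = 1/(-40488) = -1/40488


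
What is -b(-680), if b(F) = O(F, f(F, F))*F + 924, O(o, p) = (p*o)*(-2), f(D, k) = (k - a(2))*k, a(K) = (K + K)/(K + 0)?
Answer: 428885247076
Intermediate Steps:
a(K) = 2 (a(K) = (2*K)/K = 2)
f(D, k) = k*(-2 + k) (f(D, k) = (k - 1*2)*k = (k - 2)*k = (-2 + k)*k = k*(-2 + k))
O(o, p) = -2*o*p (O(o, p) = (o*p)*(-2) = -2*o*p)
b(F) = 924 - 2*F³*(-2 + F) (b(F) = (-2*F*F*(-2 + F))*F + 924 = (-2*F²*(-2 + F))*F + 924 = -2*F³*(-2 + F) + 924 = 924 - 2*F³*(-2 + F))
-b(-680) = -(924 + 2*(-680)³*(2 - 1*(-680))) = -(924 + 2*(-314432000)*(2 + 680)) = -(924 + 2*(-314432000)*682) = -(924 - 428885248000) = -1*(-428885247076) = 428885247076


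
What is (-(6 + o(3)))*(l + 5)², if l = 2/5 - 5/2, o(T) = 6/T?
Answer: -1682/25 ≈ -67.280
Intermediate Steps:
l = -21/10 (l = 2*(⅕) - 5*½ = ⅖ - 5/2 = -21/10 ≈ -2.1000)
(-(6 + o(3)))*(l + 5)² = (-(6 + 6/3))*(-21/10 + 5)² = (-(6 + 6*(⅓)))*(29/10)² = -(6 + 2)*(841/100) = -1*8*(841/100) = -8*841/100 = -1682/25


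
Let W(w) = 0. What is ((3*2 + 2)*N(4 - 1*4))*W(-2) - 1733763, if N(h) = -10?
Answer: -1733763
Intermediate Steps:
((3*2 + 2)*N(4 - 1*4))*W(-2) - 1733763 = ((3*2 + 2)*(-10))*0 - 1733763 = ((6 + 2)*(-10))*0 - 1733763 = (8*(-10))*0 - 1733763 = -80*0 - 1733763 = 0 - 1733763 = -1733763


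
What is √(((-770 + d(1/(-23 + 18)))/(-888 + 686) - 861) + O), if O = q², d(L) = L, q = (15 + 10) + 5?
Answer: √43673410/1010 ≈ 6.5432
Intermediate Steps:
q = 30 (q = 25 + 5 = 30)
O = 900 (O = 30² = 900)
√(((-770 + d(1/(-23 + 18)))/(-888 + 686) - 861) + O) = √(((-770 + 1/(-23 + 18))/(-888 + 686) - 861) + 900) = √(((-770 + 1/(-5))/(-202) - 861) + 900) = √(((-770 - ⅕)*(-1/202) - 861) + 900) = √((-3851/5*(-1/202) - 861) + 900) = √((3851/1010 - 861) + 900) = √(-865759/1010 + 900) = √(43241/1010) = √43673410/1010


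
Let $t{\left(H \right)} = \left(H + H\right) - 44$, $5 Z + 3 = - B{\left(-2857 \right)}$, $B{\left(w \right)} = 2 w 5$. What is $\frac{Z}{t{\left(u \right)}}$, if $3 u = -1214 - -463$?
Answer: $- \frac{85701}{8170} \approx -10.49$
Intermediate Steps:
$B{\left(w \right)} = 10 w$
$Z = \frac{28567}{5}$ ($Z = - \frac{3}{5} + \frac{\left(-1\right) 10 \left(-2857\right)}{5} = - \frac{3}{5} + \frac{\left(-1\right) \left(-28570\right)}{5} = - \frac{3}{5} + \frac{1}{5} \cdot 28570 = - \frac{3}{5} + 5714 = \frac{28567}{5} \approx 5713.4$)
$u = - \frac{751}{3}$ ($u = \frac{-1214 - -463}{3} = \frac{-1214 + 463}{3} = \frac{1}{3} \left(-751\right) = - \frac{751}{3} \approx -250.33$)
$t{\left(H \right)} = -44 + 2 H$ ($t{\left(H \right)} = 2 H - 44 = -44 + 2 H$)
$\frac{Z}{t{\left(u \right)}} = \frac{28567}{5 \left(-44 + 2 \left(- \frac{751}{3}\right)\right)} = \frac{28567}{5 \left(-44 - \frac{1502}{3}\right)} = \frac{28567}{5 \left(- \frac{1634}{3}\right)} = \frac{28567}{5} \left(- \frac{3}{1634}\right) = - \frac{85701}{8170}$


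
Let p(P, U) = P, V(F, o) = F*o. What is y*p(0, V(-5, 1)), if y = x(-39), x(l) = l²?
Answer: 0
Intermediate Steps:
y = 1521 (y = (-39)² = 1521)
y*p(0, V(-5, 1)) = 1521*0 = 0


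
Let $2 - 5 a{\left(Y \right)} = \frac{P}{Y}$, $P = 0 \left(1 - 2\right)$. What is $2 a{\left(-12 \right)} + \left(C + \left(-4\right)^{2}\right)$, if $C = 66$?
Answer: $\frac{414}{5} \approx 82.8$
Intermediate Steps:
$P = 0$ ($P = 0 \left(-1\right) = 0$)
$a{\left(Y \right)} = \frac{2}{5}$ ($a{\left(Y \right)} = \frac{2}{5} - \frac{0 \frac{1}{Y}}{5} = \frac{2}{5} - 0 = \frac{2}{5} + 0 = \frac{2}{5}$)
$2 a{\left(-12 \right)} + \left(C + \left(-4\right)^{2}\right) = 2 \cdot \frac{2}{5} + \left(66 + \left(-4\right)^{2}\right) = \frac{4}{5} + \left(66 + 16\right) = \frac{4}{5} + 82 = \frac{414}{5}$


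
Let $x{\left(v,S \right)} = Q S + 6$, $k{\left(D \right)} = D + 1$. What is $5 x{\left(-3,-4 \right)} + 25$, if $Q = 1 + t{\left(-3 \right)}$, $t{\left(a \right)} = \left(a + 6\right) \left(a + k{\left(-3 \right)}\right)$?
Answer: $335$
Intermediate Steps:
$k{\left(D \right)} = 1 + D$
$t{\left(a \right)} = \left(-2 + a\right) \left(6 + a\right)$ ($t{\left(a \right)} = \left(a + 6\right) \left(a + \left(1 - 3\right)\right) = \left(6 + a\right) \left(a - 2\right) = \left(6 + a\right) \left(-2 + a\right) = \left(-2 + a\right) \left(6 + a\right)$)
$Q = -14$ ($Q = 1 + \left(-12 + \left(-3\right)^{2} + 4 \left(-3\right)\right) = 1 - 15 = -14$)
$x{\left(v,S \right)} = 6 - 14 S$ ($x{\left(v,S \right)} = - 14 S + 6 = 6 - 14 S$)
$5 x{\left(-3,-4 \right)} + 25 = 5 \left(6 - -56\right) + 25 = 5 \left(6 + 56\right) + 25 = 5 \cdot 62 + 25 = 310 + 25 = 335$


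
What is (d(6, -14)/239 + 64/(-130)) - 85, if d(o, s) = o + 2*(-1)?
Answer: -1327863/15535 ≈ -85.476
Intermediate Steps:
d(o, s) = -2 + o (d(o, s) = o - 2 = -2 + o)
(d(6, -14)/239 + 64/(-130)) - 85 = ((-2 + 6)/239 + 64/(-130)) - 85 = (4*(1/239) + 64*(-1/130)) - 85 = (4/239 - 32/65) - 85 = -7388/15535 - 85 = -1327863/15535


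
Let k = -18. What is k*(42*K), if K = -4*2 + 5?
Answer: 2268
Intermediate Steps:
K = -3 (K = -8 + 5 = -3)
k*(42*K) = -756*(-3) = -18*(-126) = 2268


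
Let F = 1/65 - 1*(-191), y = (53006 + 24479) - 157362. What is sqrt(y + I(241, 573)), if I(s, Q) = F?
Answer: I*sqrt(336673285)/65 ≈ 282.29*I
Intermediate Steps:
y = -79877 (y = 77485 - 157362 = -79877)
F = 12416/65 (F = 1/65 + 191 = 12416/65 ≈ 191.02)
I(s, Q) = 12416/65
sqrt(y + I(241, 573)) = sqrt(-79877 + 12416/65) = sqrt(-5179589/65) = I*sqrt(336673285)/65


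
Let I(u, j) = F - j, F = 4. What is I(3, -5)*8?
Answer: 72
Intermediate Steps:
I(u, j) = 4 - j
I(3, -5)*8 = (4 - 1*(-5))*8 = (4 + 5)*8 = 9*8 = 72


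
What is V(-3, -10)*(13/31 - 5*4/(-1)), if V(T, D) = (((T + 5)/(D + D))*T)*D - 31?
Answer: -21522/31 ≈ -694.26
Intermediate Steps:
V(T, D) = -31 + T*(5 + T)/2 (V(T, D) = (((5 + T)/((2*D)))*T)*D - 31 = (((5 + T)*(1/(2*D)))*T)*D - 31 = (((5 + T)/(2*D))*T)*D - 31 = (T*(5 + T)/(2*D))*D - 31 = T*(5 + T)/2 - 31 = -31 + T*(5 + T)/2)
V(-3, -10)*(13/31 - 5*4/(-1)) = (-31 + (1/2)*(-3)**2 + (5/2)*(-3))*(13/31 - 5*4/(-1)) = (-31 + (1/2)*9 - 15/2)*(13*(1/31) - 20*(-1)) = (-31 + 9/2 - 15/2)*(13/31 + 20) = -34*633/31 = -21522/31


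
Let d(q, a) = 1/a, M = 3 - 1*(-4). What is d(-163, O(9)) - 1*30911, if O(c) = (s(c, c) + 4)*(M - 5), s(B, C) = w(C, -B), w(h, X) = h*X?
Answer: -4760295/154 ≈ -30911.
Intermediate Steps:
w(h, X) = X*h
M = 7 (M = 3 + 4 = 7)
s(B, C) = -B*C (s(B, C) = (-B)*C = -B*C)
O(c) = 8 - 2*c² (O(c) = (-c*c + 4)*(7 - 5) = (-c² + 4)*2 = (4 - c²)*2 = 8 - 2*c²)
d(-163, O(9)) - 1*30911 = 1/(8 - 2*9²) - 1*30911 = 1/(8 - 2*81) - 30911 = 1/(8 - 162) - 30911 = 1/(-154) - 30911 = -1/154 - 30911 = -4760295/154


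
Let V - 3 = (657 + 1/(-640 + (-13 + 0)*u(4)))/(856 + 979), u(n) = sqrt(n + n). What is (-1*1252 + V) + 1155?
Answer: -8768809903/93641885 + 13*sqrt(2)/374567540 ≈ -93.642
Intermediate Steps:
u(n) = sqrt(2)*sqrt(n) (u(n) = sqrt(2*n) = sqrt(2)*sqrt(n))
V = 6162/1835 + 1/(1835*(-640 - 26*sqrt(2))) (V = 3 + (657 + 1/(-640 + (-13 + 0)*(sqrt(2)*sqrt(4))))/(856 + 979) = 3 + (657 + 1/(-640 - 13*sqrt(2)*2))/1835 = 3 + (657 + 1/(-640 - 26*sqrt(2)))*(1/1835) = 3 + (657/1835 + 1/(1835*(-640 - 26*sqrt(2)))) = 6162/1835 + 1/(1835*(-640 - 26*sqrt(2))) ≈ 3.3580)
(-1*1252 + V) + 1155 = (-1*1252 + (314452942/93641885 + 13*sqrt(2)/374567540)) + 1155 = (-1252 + (314452942/93641885 + 13*sqrt(2)/374567540)) + 1155 = (-116925187078/93641885 + 13*sqrt(2)/374567540) + 1155 = -8768809903/93641885 + 13*sqrt(2)/374567540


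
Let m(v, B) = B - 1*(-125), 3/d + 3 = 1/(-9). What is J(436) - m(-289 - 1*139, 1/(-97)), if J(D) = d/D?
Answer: -148012411/1184176 ≈ -124.99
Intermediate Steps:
d = -27/28 (d = 3/(-3 + 1/(-9)) = 3/(-3 - ⅑) = 3/(-28/9) = 3*(-9/28) = -27/28 ≈ -0.96429)
m(v, B) = 125 + B (m(v, B) = B + 125 = 125 + B)
J(D) = -27/(28*D)
J(436) - m(-289 - 1*139, 1/(-97)) = -27/28/436 - (125 + 1/(-97)) = -27/28*1/436 - (125 - 1/97) = -27/12208 - 1*12124/97 = -27/12208 - 12124/97 = -148012411/1184176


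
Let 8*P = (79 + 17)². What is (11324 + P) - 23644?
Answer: -11168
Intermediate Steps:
P = 1152 (P = (79 + 17)²/8 = (⅛)*96² = (⅛)*9216 = 1152)
(11324 + P) - 23644 = (11324 + 1152) - 23644 = 12476 - 23644 = -11168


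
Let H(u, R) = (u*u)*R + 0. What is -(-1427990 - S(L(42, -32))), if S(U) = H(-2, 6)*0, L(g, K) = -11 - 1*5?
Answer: 1427990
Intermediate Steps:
L(g, K) = -16 (L(g, K) = -11 - 5 = -16)
H(u, R) = R*u**2 (H(u, R) = u**2*R + 0 = R*u**2 + 0 = R*u**2)
S(U) = 0 (S(U) = (6*(-2)**2)*0 = (6*4)*0 = 24*0 = 0)
-(-1427990 - S(L(42, -32))) = -(-1427990 - 1*0) = -(-1427990 + 0) = -1*(-1427990) = 1427990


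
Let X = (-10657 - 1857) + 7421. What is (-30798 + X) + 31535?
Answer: -4356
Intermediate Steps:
X = -5093 (X = -12514 + 7421 = -5093)
(-30798 + X) + 31535 = (-30798 - 5093) + 31535 = -35891 + 31535 = -4356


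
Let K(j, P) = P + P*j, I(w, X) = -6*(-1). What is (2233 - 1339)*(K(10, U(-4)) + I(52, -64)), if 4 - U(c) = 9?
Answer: -43806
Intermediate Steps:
I(w, X) = 6
U(c) = -5 (U(c) = 4 - 1*9 = 4 - 9 = -5)
(2233 - 1339)*(K(10, U(-4)) + I(52, -64)) = (2233 - 1339)*(-5*(1 + 10) + 6) = 894*(-5*11 + 6) = 894*(-55 + 6) = 894*(-49) = -43806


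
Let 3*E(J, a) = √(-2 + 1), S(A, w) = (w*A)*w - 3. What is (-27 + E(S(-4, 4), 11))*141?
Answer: -3807 + 47*I ≈ -3807.0 + 47.0*I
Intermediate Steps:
S(A, w) = -3 + A*w² (S(A, w) = (A*w)*w - 3 = A*w² - 3 = -3 + A*w²)
E(J, a) = I/3 (E(J, a) = √(-2 + 1)/3 = √(-1)/3 = I/3)
(-27 + E(S(-4, 4), 11))*141 = (-27 + I/3)*141 = -3807 + 47*I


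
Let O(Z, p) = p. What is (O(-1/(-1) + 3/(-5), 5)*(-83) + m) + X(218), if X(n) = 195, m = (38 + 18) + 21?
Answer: -143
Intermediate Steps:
m = 77 (m = 56 + 21 = 77)
(O(-1/(-1) + 3/(-5), 5)*(-83) + m) + X(218) = (5*(-83) + 77) + 195 = (-415 + 77) + 195 = -338 + 195 = -143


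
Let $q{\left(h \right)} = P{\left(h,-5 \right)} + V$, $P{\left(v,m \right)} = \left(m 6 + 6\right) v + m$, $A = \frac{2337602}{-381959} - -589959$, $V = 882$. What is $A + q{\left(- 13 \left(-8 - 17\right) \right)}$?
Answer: $\frac{222693509922}{381959} \approx 5.8303 \cdot 10^{5}$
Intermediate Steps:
$A = \frac{225337812079}{381959}$ ($A = 2337602 \left(- \frac{1}{381959}\right) + 589959 = - \frac{2337602}{381959} + 589959 = \frac{225337812079}{381959} \approx 5.8995 \cdot 10^{5}$)
$P{\left(v,m \right)} = m + v \left(6 + 6 m\right)$ ($P{\left(v,m \right)} = \left(6 m + 6\right) v + m = \left(6 + 6 m\right) v + m = v \left(6 + 6 m\right) + m = m + v \left(6 + 6 m\right)$)
$q{\left(h \right)} = 877 - 24 h$ ($q{\left(h \right)} = \left(-5 + 6 h + 6 \left(-5\right) h\right) + 882 = \left(-5 + 6 h - 30 h\right) + 882 = \left(-5 - 24 h\right) + 882 = 877 - 24 h$)
$A + q{\left(- 13 \left(-8 - 17\right) \right)} = \frac{225337812079}{381959} + \left(877 - 24 \left(- 13 \left(-8 - 17\right)\right)\right) = \frac{225337812079}{381959} + \left(877 - 24 \left(\left(-13\right) \left(-25\right)\right)\right) = \frac{225337812079}{381959} + \left(877 - 7800\right) = \frac{225337812079}{381959} - 6923 = \frac{222693509922}{381959}$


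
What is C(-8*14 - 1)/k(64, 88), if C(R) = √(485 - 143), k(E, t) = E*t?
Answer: 3*√38/5632 ≈ 0.0032836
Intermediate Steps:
C(R) = 3*√38 (C(R) = √342 = 3*√38)
C(-8*14 - 1)/k(64, 88) = (3*√38)/((64*88)) = (3*√38)/5632 = (3*√38)*(1/5632) = 3*√38/5632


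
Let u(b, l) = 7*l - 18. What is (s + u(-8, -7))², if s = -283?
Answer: 122500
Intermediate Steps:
u(b, l) = -18 + 7*l
(s + u(-8, -7))² = (-283 + (-18 + 7*(-7)))² = (-283 + (-18 - 49))² = (-283 - 67)² = (-350)² = 122500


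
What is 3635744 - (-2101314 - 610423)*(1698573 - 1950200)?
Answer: -682342610355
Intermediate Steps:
3635744 - (-2101314 - 610423)*(1698573 - 1950200) = 3635744 - (-2711737)*(-251627) = 3635744 - 1*682346246099 = 3635744 - 682346246099 = -682342610355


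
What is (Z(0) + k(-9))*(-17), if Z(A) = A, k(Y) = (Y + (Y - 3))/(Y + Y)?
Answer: -119/6 ≈ -19.833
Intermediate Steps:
k(Y) = (-3 + 2*Y)/(2*Y) (k(Y) = (Y + (-3 + Y))/((2*Y)) = (-3 + 2*Y)*(1/(2*Y)) = (-3 + 2*Y)/(2*Y))
(Z(0) + k(-9))*(-17) = (0 + (-3/2 - 9)/(-9))*(-17) = (0 - ⅑*(-21/2))*(-17) = (0 + 7/6)*(-17) = (7/6)*(-17) = -119/6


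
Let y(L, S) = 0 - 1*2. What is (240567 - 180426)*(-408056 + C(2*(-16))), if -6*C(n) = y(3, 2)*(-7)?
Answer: -24541036225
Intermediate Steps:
y(L, S) = -2 (y(L, S) = 0 - 2 = -2)
C(n) = -7/3 (C(n) = -(-1)*(-7)/3 = -⅙*14 = -7/3)
(240567 - 180426)*(-408056 + C(2*(-16))) = (240567 - 180426)*(-408056 - 7/3) = 60141*(-1224175/3) = -24541036225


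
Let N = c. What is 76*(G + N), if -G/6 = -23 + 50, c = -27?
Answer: -14364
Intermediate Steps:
N = -27
G = -162 (G = -6*(-23 + 50) = -6*27 = -162)
76*(G + N) = 76*(-162 - 27) = 76*(-189) = -14364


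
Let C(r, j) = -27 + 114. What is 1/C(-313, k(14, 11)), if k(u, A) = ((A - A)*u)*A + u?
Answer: 1/87 ≈ 0.011494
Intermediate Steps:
k(u, A) = u (k(u, A) = (0*u)*A + u = 0*A + u = 0 + u = u)
C(r, j) = 87
1/C(-313, k(14, 11)) = 1/87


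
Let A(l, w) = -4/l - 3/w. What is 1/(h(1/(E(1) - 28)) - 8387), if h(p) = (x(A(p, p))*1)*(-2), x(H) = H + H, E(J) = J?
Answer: -1/9143 ≈ -0.00010937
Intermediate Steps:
x(H) = 2*H
h(p) = 28/p (h(p) = ((2*(-4/p - 3/p))*1)*(-2) = ((2*(-7/p))*1)*(-2) = (-14/p*1)*(-2) = -14/p*(-2) = 28/p)
1/(h(1/(E(1) - 28)) - 8387) = 1/(28/(1/(1 - 28)) - 8387) = 1/(28/(1/(-27)) - 8387) = 1/(28/(-1/27) - 8387) = 1/(28*(-27) - 8387) = 1/(-756 - 8387) = 1/(-9143) = -1/9143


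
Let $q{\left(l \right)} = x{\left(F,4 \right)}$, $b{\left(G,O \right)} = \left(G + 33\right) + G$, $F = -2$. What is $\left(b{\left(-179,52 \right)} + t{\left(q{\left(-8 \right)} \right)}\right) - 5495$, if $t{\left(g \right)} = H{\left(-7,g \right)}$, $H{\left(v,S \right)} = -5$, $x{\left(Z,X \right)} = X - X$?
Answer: $-5825$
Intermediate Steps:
$b{\left(G,O \right)} = 33 + 2 G$ ($b{\left(G,O \right)} = \left(33 + G\right) + G = 33 + 2 G$)
$x{\left(Z,X \right)} = 0$
$q{\left(l \right)} = 0$
$t{\left(g \right)} = -5$
$\left(b{\left(-179,52 \right)} + t{\left(q{\left(-8 \right)} \right)}\right) - 5495 = \left(\left(33 + 2 \left(-179\right)\right) - 5\right) - 5495 = \left(\left(33 - 358\right) - 5\right) - 5495 = \left(-325 - 5\right) - 5495 = -330 - 5495 = -5825$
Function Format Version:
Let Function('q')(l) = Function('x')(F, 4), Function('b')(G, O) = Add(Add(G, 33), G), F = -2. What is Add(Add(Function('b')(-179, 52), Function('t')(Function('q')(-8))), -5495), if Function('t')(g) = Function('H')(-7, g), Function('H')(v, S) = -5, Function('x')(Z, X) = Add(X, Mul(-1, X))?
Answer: -5825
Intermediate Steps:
Function('b')(G, O) = Add(33, Mul(2, G)) (Function('b')(G, O) = Add(Add(33, G), G) = Add(33, Mul(2, G)))
Function('x')(Z, X) = 0
Function('q')(l) = 0
Function('t')(g) = -5
Add(Add(Function('b')(-179, 52), Function('t')(Function('q')(-8))), -5495) = Add(Add(Add(33, Mul(2, -179)), -5), -5495) = Add(Add(Add(33, -358), -5), -5495) = Add(Add(-325, -5), -5495) = Add(-330, -5495) = -5825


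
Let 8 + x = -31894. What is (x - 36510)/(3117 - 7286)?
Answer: 68412/4169 ≈ 16.410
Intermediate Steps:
x = -31902 (x = -8 - 31894 = -31902)
(x - 36510)/(3117 - 7286) = (-31902 - 36510)/(3117 - 7286) = -68412/(-4169) = -68412*(-1/4169) = 68412/4169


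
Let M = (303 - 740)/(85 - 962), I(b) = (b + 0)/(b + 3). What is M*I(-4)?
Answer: 1748/877 ≈ 1.9932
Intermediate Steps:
I(b) = b/(3 + b)
M = 437/877 (M = -437/(-877) = -437*(-1/877) = 437/877 ≈ 0.49829)
M*I(-4) = 437*(-4/(3 - 4))/877 = 437*(-4/(-1))/877 = 437*(-4*(-1))/877 = (437/877)*4 = 1748/877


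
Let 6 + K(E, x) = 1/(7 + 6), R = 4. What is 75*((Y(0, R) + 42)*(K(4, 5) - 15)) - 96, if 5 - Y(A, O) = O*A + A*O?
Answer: -960048/13 ≈ -73850.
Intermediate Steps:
Y(A, O) = 5 - 2*A*O (Y(A, O) = 5 - (O*A + A*O) = 5 - (A*O + A*O) = 5 - 2*A*O)
K(E, x) = -77/13 (K(E, x) = -6 + 1/(7 + 6) = -6 + 1/13 = -77/13)
75*((Y(0, R) + 42)*(K(4, 5) - 15)) - 96 = 75*(((5 - 2*0*4) + 42)*(-77/13 - 15)) - 96 = 75*(((5 + 0) + 42)*(-272/13)) - 96 = 75*((5 + 42)*(-272/13)) - 96 = 75*(47*(-272/13)) - 96 = 75*(-12784/13) - 96 = -958800/13 - 96 = -960048/13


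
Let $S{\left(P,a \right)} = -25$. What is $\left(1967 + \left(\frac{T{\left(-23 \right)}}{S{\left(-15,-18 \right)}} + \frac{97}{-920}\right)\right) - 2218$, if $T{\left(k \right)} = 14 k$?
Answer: $- \frac{1095837}{4600} \approx -238.23$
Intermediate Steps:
$\left(1967 + \left(\frac{T{\left(-23 \right)}}{S{\left(-15,-18 \right)}} + \frac{97}{-920}\right)\right) - 2218 = \left(1967 + \left(\frac{14 \left(-23\right)}{-25} + \frac{97}{-920}\right)\right) - 2218 = \left(1967 + \left(\left(-322\right) \left(- \frac{1}{25}\right) + 97 \left(- \frac{1}{920}\right)\right)\right) - 2218 = \left(1967 + \left(\frac{322}{25} - \frac{97}{920}\right)\right) - 2218 = \left(1967 + \frac{58763}{4600}\right) - 2218 = \frac{9106963}{4600} - 2218 = - \frac{1095837}{4600}$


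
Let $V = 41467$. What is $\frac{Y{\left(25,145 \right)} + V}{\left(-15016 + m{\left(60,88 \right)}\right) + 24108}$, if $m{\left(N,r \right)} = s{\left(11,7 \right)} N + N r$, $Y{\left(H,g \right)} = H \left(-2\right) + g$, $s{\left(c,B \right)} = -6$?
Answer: $\frac{20781}{7006} \approx 2.9662$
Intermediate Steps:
$Y{\left(H,g \right)} = g - 2 H$ ($Y{\left(H,g \right)} = - 2 H + g = g - 2 H$)
$m{\left(N,r \right)} = - 6 N + N r$
$\frac{Y{\left(25,145 \right)} + V}{\left(-15016 + m{\left(60,88 \right)}\right) + 24108} = \frac{\left(145 - 50\right) + 41467}{\left(-15016 + 60 \left(-6 + 88\right)\right) + 24108} = \frac{\left(145 - 50\right) + 41467}{\left(-15016 + 60 \cdot 82\right) + 24108} = \frac{95 + 41467}{\left(-15016 + 4920\right) + 24108} = \frac{41562}{-10096 + 24108} = \frac{41562}{14012} = 41562 \cdot \frac{1}{14012} = \frac{20781}{7006}$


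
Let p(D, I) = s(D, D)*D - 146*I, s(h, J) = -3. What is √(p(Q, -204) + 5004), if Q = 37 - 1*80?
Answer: √34917 ≈ 186.86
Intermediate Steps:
Q = -43 (Q = 37 - 80 = -43)
p(D, I) = -146*I - 3*D (p(D, I) = -3*D - 146*I = -146*I - 3*D)
√(p(Q, -204) + 5004) = √((-146*(-204) - 3*(-43)) + 5004) = √((29784 + 129) + 5004) = √(29913 + 5004) = √34917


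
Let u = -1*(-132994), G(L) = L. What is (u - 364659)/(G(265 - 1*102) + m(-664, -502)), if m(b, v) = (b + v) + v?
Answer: 6619/43 ≈ 153.93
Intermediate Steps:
m(b, v) = b + 2*v
u = 132994
(u - 364659)/(G(265 - 1*102) + m(-664, -502)) = (132994 - 364659)/((265 - 1*102) + (-664 + 2*(-502))) = -231665/((265 - 102) + (-664 - 1004)) = -231665/(163 - 1668) = -231665/(-1505) = -231665*(-1/1505) = 6619/43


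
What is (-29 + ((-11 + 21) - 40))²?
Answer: 3481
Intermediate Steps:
(-29 + ((-11 + 21) - 40))² = (-29 + (10 - 40))² = (-29 - 30)² = (-59)² = 3481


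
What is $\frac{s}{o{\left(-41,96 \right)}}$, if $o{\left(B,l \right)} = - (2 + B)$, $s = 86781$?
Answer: $\frac{28927}{13} \approx 2225.2$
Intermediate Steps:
$o{\left(B,l \right)} = -2 - B$
$\frac{s}{o{\left(-41,96 \right)}} = \frac{86781}{-2 - -41} = \frac{86781}{-2 + 41} = \frac{86781}{39} = 86781 \cdot \frac{1}{39} = \frac{28927}{13}$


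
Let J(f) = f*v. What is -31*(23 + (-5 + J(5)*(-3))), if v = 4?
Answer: 1302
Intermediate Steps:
J(f) = 4*f (J(f) = f*4 = 4*f)
-31*(23 + (-5 + J(5)*(-3))) = -31*(23 + (-5 + (4*5)*(-3))) = -31*(23 + (-5 + 20*(-3))) = -31*(23 + (-5 - 60)) = -31*(23 - 65) = -31*(-42) = 1302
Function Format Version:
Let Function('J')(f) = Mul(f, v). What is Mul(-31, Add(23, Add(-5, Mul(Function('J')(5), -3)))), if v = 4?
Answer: 1302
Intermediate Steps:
Function('J')(f) = Mul(4, f) (Function('J')(f) = Mul(f, 4) = Mul(4, f))
Mul(-31, Add(23, Add(-5, Mul(Function('J')(5), -3)))) = Mul(-31, Add(23, Add(-5, Mul(Mul(4, 5), -3)))) = Mul(-31, Add(23, Add(-5, Mul(20, -3)))) = Mul(-31, Add(23, Add(-5, -60))) = Mul(-31, Add(23, -65)) = Mul(-31, -42) = 1302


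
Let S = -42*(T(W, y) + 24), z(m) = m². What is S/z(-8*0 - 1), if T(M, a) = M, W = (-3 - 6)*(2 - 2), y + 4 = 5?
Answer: -1008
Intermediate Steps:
y = 1 (y = -4 + 5 = 1)
W = 0 (W = -9*0 = 0)
S = -1008 (S = -42*(0 + 24) = -42*24 = -1008)
S/z(-8*0 - 1) = -1008/(-8*0 - 1)² = -1008/(0 - 1)² = -1008/((-1)²) = -1008/1 = -1008*1 = -1008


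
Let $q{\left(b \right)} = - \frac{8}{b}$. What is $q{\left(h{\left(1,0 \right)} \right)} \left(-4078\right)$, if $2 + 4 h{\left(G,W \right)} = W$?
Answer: $-65248$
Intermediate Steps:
$h{\left(G,W \right)} = - \frac{1}{2} + \frac{W}{4}$
$q{\left(h{\left(1,0 \right)} \right)} \left(-4078\right) = - \frac{8}{- \frac{1}{2} + \frac{1}{4} \cdot 0} \left(-4078\right) = - \frac{8}{- \frac{1}{2} + 0} \left(-4078\right) = - \frac{8}{- \frac{1}{2}} \left(-4078\right) = \left(-8\right) \left(-2\right) \left(-4078\right) = 16 \left(-4078\right) = -65248$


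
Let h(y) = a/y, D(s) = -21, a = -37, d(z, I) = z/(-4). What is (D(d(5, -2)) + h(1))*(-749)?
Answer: 43442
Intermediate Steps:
d(z, I) = -z/4 (d(z, I) = z*(-¼) = -z/4)
h(y) = -37/y
(D(d(5, -2)) + h(1))*(-749) = (-21 - 37/1)*(-749) = (-21 - 37*1)*(-749) = (-21 - 37)*(-749) = -58*(-749) = 43442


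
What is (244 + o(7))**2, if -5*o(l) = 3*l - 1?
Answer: 57600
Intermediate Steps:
o(l) = 1/5 - 3*l/5 (o(l) = -(3*l - 1)/5 = -(-1 + 3*l)/5 = 1/5 - 3*l/5)
(244 + o(7))**2 = (244 + (1/5 - 3/5*7))**2 = (244 + (1/5 - 21/5))**2 = (244 - 4)**2 = 240**2 = 57600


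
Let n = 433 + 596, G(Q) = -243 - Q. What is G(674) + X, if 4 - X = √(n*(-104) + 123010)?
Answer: -913 - √15994 ≈ -1039.5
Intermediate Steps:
n = 1029
X = 4 - √15994 (X = 4 - √(1029*(-104) + 123010) = 4 - √(-107016 + 123010) = 4 - √15994 ≈ -122.47)
G(674) + X = (-243 - 1*674) + (4 - √15994) = (-243 - 674) + (4 - √15994) = -917 + (4 - √15994) = -913 - √15994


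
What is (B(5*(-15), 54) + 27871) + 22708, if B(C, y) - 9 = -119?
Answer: 50469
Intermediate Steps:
B(C, y) = -110 (B(C, y) = 9 - 119 = -110)
(B(5*(-15), 54) + 27871) + 22708 = (-110 + 27871) + 22708 = 27761 + 22708 = 50469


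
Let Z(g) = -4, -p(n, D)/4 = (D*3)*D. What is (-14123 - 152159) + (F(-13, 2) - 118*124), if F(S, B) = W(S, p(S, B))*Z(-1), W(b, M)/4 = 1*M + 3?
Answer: -180194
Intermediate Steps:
p(n, D) = -12*D² (p(n, D) = -4*D*3*D = -4*3*D*D = -12*D²)
W(b, M) = 12 + 4*M (W(b, M) = 4*(1*M + 3) = 4*(M + 3) = 4*(3 + M) = 12 + 4*M)
F(S, B) = -48 + 192*B² (F(S, B) = (12 + 4*(-12*B²))*(-4) = (12 - 48*B²)*(-4) = -48 + 192*B²)
(-14123 - 152159) + (F(-13, 2) - 118*124) = (-14123 - 152159) + ((-48 + 192*2²) - 118*124) = -166282 + ((-48 + 192*4) - 14632) = -166282 + ((-48 + 768) - 14632) = -166282 + (720 - 14632) = -166282 - 13912 = -180194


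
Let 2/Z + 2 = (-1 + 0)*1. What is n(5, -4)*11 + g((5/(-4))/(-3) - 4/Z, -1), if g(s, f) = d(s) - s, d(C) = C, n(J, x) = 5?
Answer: 55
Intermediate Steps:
Z = -2/3 (Z = 2/(-2 + (-1 + 0)*1) = 2/(-2 - 1*1) = 2/(-2 - 1) = 2/(-3) = 2*(-1/3) = -2/3 ≈ -0.66667)
g(s, f) = 0 (g(s, f) = s - s = 0)
n(5, -4)*11 + g((5/(-4))/(-3) - 4/Z, -1) = 5*11 + 0 = 55 + 0 = 55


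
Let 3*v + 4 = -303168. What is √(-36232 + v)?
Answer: 2*I*√308901/3 ≈ 370.53*I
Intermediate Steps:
v = -303172/3 (v = -4/3 + (⅓)*(-303168) = -4/3 - 101056 = -303172/3 ≈ -1.0106e+5)
√(-36232 + v) = √(-36232 - 303172/3) = √(-411868/3) = 2*I*√308901/3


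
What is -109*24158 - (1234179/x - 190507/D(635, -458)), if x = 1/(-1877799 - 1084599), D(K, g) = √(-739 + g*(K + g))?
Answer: 3656126768020 - 190507*I*√81805/81805 ≈ 3.6561e+12 - 666.07*I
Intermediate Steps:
x = -1/2962398 (x = 1/(-2962398) = -1/2962398 ≈ -3.3756e-7)
-109*24158 - (1234179/x - 190507/D(635, -458)) = -109*24158 - (1234179/(-1/2962398) - 190507/√(-739 + (-458)² + 635*(-458))) = -2633222 - (1234179*(-2962398) - 190507/√(-739 + 209764 - 290830)) = -2633222 - (-3656129401242 - 190507*(-I*√81805/81805)) = -2633222 - (-3656129401242 - (-190507)*I*√81805/81805) = -2633222 - (-3656129401242 + 190507*I*√81805/81805) = -2633222 + (3656129401242 - 190507*I*√81805/81805) = 3656126768020 - 190507*I*√81805/81805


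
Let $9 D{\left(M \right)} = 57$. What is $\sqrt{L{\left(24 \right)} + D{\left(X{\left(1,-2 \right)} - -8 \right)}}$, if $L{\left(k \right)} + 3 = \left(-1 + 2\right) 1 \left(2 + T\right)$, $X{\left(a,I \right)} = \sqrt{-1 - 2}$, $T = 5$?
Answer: $\frac{\sqrt{93}}{3} \approx 3.2146$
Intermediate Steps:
$X{\left(a,I \right)} = i \sqrt{3}$ ($X{\left(a,I \right)} = \sqrt{-3} = i \sqrt{3}$)
$L{\left(k \right)} = 4$ ($L{\left(k \right)} = -3 + \left(-1 + 2\right) 1 \left(2 + 5\right) = -3 + 1 \cdot 1 \cdot 7 = -3 + 1 \cdot 7 = -3 + 7 = 4$)
$D{\left(M \right)} = \frac{19}{3}$ ($D{\left(M \right)} = \frac{1}{9} \cdot 57 = \frac{19}{3}$)
$\sqrt{L{\left(24 \right)} + D{\left(X{\left(1,-2 \right)} - -8 \right)}} = \sqrt{4 + \frac{19}{3}} = \sqrt{\frac{31}{3}} = \frac{\sqrt{93}}{3}$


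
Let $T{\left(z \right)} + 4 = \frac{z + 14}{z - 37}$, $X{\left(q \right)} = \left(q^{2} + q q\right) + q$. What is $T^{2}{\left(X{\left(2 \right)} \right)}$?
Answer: $\frac{1936}{81} \approx 23.901$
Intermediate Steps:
$X{\left(q \right)} = q + 2 q^{2}$ ($X{\left(q \right)} = \left(q^{2} + q^{2}\right) + q = 2 q^{2} + q = q + 2 q^{2}$)
$T{\left(z \right)} = -4 + \frac{14 + z}{-37 + z}$ ($T{\left(z \right)} = -4 + \frac{z + 14}{z - 37} = -4 + \frac{14 + z}{-37 + z}$)
$T^{2}{\left(X{\left(2 \right)} \right)} = \left(\frac{3 \left(54 - 2 \left(1 + 2 \cdot 2\right)\right)}{-37 + 2 \left(1 + 2 \cdot 2\right)}\right)^{2} = \left(\frac{3 \left(54 - 2 \left(1 + 4\right)\right)}{-37 + 2 \left(1 + 4\right)}\right)^{2} = \left(\frac{3 \left(54 - 2 \cdot 5\right)}{-37 + 2 \cdot 5}\right)^{2} = \left(\frac{3 \left(54 - 10\right)}{-37 + 10}\right)^{2} = \left(\frac{3 \left(54 - 10\right)}{-27}\right)^{2} = \left(3 \left(- \frac{1}{27}\right) 44\right)^{2} = \left(- \frac{44}{9}\right)^{2} = \frac{1936}{81}$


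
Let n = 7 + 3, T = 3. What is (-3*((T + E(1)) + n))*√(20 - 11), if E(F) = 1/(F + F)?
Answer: -243/2 ≈ -121.50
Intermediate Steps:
n = 10
E(F) = 1/(2*F)
(-3*((T + E(1)) + n))*√(20 - 11) = (-3*((3 + (½)/1) + 10))*√(20 - 11) = (-3*((3 + (½)*1) + 10))*√9 = -3*((3 + ½) + 10)*3 = -3*(7/2 + 10)*3 = -3*27/2*3 = -81/2*3 = -243/2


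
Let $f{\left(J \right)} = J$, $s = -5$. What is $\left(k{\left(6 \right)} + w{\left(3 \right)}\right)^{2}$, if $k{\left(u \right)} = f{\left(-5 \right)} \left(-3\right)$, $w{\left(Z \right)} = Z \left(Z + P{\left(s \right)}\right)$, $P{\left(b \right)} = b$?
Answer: $81$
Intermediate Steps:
$w{\left(Z \right)} = Z \left(-5 + Z\right)$ ($w{\left(Z \right)} = Z \left(Z - 5\right) = Z \left(-5 + Z\right)$)
$k{\left(u \right)} = 15$ ($k{\left(u \right)} = \left(-5\right) \left(-3\right) = 15$)
$\left(k{\left(6 \right)} + w{\left(3 \right)}\right)^{2} = \left(15 + 3 \left(-5 + 3\right)\right)^{2} = \left(15 + 3 \left(-2\right)\right)^{2} = \left(15 - 6\right)^{2} = 9^{2} = 81$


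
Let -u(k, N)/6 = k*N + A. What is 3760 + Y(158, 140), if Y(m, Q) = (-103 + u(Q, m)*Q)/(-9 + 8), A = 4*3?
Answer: 18594743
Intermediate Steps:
A = 12
u(k, N) = -72 - 6*N*k (u(k, N) = -6*(k*N + 12) = -6*(N*k + 12) = -6*(12 + N*k) = -72 - 6*N*k)
Y(m, Q) = 103 - Q*(-72 - 6*Q*m) (Y(m, Q) = (-103 + (-72 - 6*m*Q)*Q)/(-9 + 8) = (-103 + (-72 - 6*Q*m)*Q)/(-1) = (-103 + Q*(-72 - 6*Q*m))*(-1) = 103 - Q*(-72 - 6*Q*m))
3760 + Y(158, 140) = 3760 + (103 + 6*140*(12 + 140*158)) = 3760 + (103 + 6*140*(12 + 22120)) = 3760 + (103 + 6*140*22132) = 3760 + (103 + 18590880) = 3760 + 18590983 = 18594743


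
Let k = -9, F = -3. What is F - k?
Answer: 6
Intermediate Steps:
F - k = -3 - 1*(-9) = -3 + 9 = 6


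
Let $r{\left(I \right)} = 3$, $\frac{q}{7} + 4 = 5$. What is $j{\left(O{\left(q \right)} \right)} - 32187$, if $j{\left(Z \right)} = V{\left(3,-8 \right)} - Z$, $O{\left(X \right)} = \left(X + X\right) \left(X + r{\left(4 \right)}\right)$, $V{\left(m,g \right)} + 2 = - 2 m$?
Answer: $-32335$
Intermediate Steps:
$q = 7$ ($q = -28 + 7 \cdot 5 = -28 + 35 = 7$)
$V{\left(m,g \right)} = -2 - 2 m$
$O{\left(X \right)} = 2 X \left(3 + X\right)$ ($O{\left(X \right)} = \left(X + X\right) \left(X + 3\right) = 2 X \left(3 + X\right)$)
$j{\left(Z \right)} = -8 - Z$ ($j{\left(Z \right)} = \left(-2 - 6\right) - Z = -8 - Z$)
$j{\left(O{\left(q \right)} \right)} - 32187 = \left(-8 - 2 \cdot 7 \left(3 + 7\right)\right) - 32187 = \left(-8 - 2 \cdot 7 \cdot 10\right) - 32187 = \left(-8 - 140\right) - 32187 = -148 - 32187 = -32335$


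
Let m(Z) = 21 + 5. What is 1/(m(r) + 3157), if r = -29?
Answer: 1/3183 ≈ 0.00031417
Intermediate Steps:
m(Z) = 26
1/(m(r) + 3157) = 1/(26 + 3157) = 1/3183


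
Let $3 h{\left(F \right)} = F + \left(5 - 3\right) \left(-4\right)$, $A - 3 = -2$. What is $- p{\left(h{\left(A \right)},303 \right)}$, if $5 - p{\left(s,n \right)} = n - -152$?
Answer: $450$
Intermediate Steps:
$A = 1$ ($A = 3 - 2 = 1$)
$h{\left(F \right)} = - \frac{8}{3} + \frac{F}{3}$ ($h{\left(F \right)} = \frac{F + \left(5 - 3\right) \left(-4\right)}{3} = \frac{F + 2 \left(-4\right)}{3} = \frac{F - 8}{3} = \frac{-8 + F}{3} = - \frac{8}{3} + \frac{F}{3}$)
$p{\left(s,n \right)} = -147 - n$ ($p{\left(s,n \right)} = 5 - \left(n - -152\right) = 5 - \left(n + 152\right) = 5 - \left(152 + n\right) = -147 - n$)
$- p{\left(h{\left(A \right)},303 \right)} = - (-147 - 303) = \left(-1\right) \left(-450\right) = 450$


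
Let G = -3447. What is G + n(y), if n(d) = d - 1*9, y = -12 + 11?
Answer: -3457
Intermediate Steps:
y = -1
n(d) = -9 + d (n(d) = d - 9 = -9 + d)
G + n(y) = -3447 + (-9 - 1) = -3447 - 10 = -3457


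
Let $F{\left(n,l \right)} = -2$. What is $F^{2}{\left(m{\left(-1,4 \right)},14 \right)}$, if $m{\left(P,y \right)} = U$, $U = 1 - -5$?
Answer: $4$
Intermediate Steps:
$U = 6$ ($U = 1 + 5 = 6$)
$m{\left(P,y \right)} = 6$
$F^{2}{\left(m{\left(-1,4 \right)},14 \right)} = \left(-2\right)^{2} = 4$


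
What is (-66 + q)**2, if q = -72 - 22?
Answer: 25600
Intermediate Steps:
q = -94
(-66 + q)**2 = (-66 - 94)**2 = (-160)**2 = 25600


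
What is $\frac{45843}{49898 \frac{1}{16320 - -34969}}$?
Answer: $\frac{2351241627}{49898} \approx 47121.0$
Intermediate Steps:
$\frac{45843}{49898 \frac{1}{16320 - -34969}} = \frac{45843}{49898 \frac{1}{16320 + 34969}} = \frac{45843}{49898 \cdot \frac{1}{51289}} = \frac{45843}{\frac{49898}{51289}} = 45843 \cdot \frac{51289}{49898} = \frac{2351241627}{49898}$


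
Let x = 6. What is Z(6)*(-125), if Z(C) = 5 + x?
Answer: -1375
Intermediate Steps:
Z(C) = 11 (Z(C) = 5 + 6 = 11)
Z(6)*(-125) = 11*(-125) = -1375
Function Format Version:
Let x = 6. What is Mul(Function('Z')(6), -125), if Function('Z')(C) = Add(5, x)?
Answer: -1375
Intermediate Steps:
Function('Z')(C) = 11 (Function('Z')(C) = Add(5, 6) = 11)
Mul(Function('Z')(6), -125) = Mul(11, -125) = -1375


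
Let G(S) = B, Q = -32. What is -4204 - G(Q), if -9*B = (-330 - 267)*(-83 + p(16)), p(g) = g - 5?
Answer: 572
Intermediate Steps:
p(g) = -5 + g
B = -4776 (B = -(-330 - 267)*(-83 + (-5 + 16))/9 = -(-199)*(-83 + 11)/3 = -(-199)*(-72)/3 = -⅑*42984 = -4776)
G(S) = -4776
-4204 - G(Q) = -4204 - 1*(-4776) = -4204 + 4776 = 572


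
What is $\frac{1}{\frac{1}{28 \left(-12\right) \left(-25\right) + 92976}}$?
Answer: $101376$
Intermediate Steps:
$\frac{1}{\frac{1}{28 \left(-12\right) \left(-25\right) + 92976}} = \frac{1}{\frac{1}{\left(-336\right) \left(-25\right) + 92976}} = \frac{1}{\frac{1}{8400 + 92976}} = \frac{1}{\frac{1}{101376}} = 101376$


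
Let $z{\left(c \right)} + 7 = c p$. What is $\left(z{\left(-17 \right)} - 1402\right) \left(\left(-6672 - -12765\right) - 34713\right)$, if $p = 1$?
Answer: $40812120$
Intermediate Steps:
$z{\left(c \right)} = -7 + c$ ($z{\left(c \right)} = -7 + c 1 = -7 + c$)
$\left(z{\left(-17 \right)} - 1402\right) \left(\left(-6672 - -12765\right) - 34713\right) = \left(\left(-7 - 17\right) - 1402\right) \left(\left(-6672 - -12765\right) - 34713\right) = \left(-24 - 1402\right) \left(\left(-6672 + 12765\right) - 34713\right) = - 1426 \left(6093 - 34713\right) = \left(-1426\right) \left(-28620\right) = 40812120$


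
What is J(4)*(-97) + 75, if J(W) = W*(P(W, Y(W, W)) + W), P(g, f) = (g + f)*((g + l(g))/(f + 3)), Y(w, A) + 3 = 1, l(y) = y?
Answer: -7685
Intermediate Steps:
Y(w, A) = -2 (Y(w, A) = -3 + 1 = -2)
P(g, f) = 2*g*(f + g)/(3 + f) (P(g, f) = (g + f)*((g + g)/(f + 3)) = (f + g)*((2*g)/(3 + f)) = (f + g)*(2*g/(3 + f)) = 2*g*(f + g)/(3 + f))
J(W) = W*(W + 2*W*(-2 + W)) (J(W) = W*(2*W*(-2 + W)/(3 - 2) + W) = W*(2*W*(-2 + W)/1 + W) = W*(2*W*1*(-2 + W) + W) = W*(2*W*(-2 + W) + W) = W*(W + 2*W*(-2 + W)))
J(4)*(-97) + 75 = (4**2*(-3 + 2*4))*(-97) + 75 = (16*(-3 + 8))*(-97) + 75 = (16*5)*(-97) + 75 = 80*(-97) + 75 = -7760 + 75 = -7685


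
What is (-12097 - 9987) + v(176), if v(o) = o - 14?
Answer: -21922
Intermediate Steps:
v(o) = -14 + o
(-12097 - 9987) + v(176) = (-12097 - 9987) + (-14 + 176) = -22084 + 162 = -21922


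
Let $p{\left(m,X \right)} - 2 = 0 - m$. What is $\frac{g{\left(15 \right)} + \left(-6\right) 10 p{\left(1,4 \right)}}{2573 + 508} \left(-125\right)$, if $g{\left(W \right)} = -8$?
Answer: $\frac{8500}{3081} \approx 2.7588$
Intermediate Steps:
$p{\left(m,X \right)} = 2 - m$ ($p{\left(m,X \right)} = 2 + \left(0 - m\right) = 2 - m$)
$\frac{g{\left(15 \right)} + \left(-6\right) 10 p{\left(1,4 \right)}}{2573 + 508} \left(-125\right) = \frac{-8 + \left(-6\right) 10 \left(2 - 1\right)}{2573 + 508} \left(-125\right) = \frac{-8 - 60 \left(2 - 1\right)}{3081} \left(-125\right) = \left(-8 - 60\right) \frac{1}{3081} \left(-125\right) = \left(-68\right) \frac{1}{3081} \left(-125\right) = \left(- \frac{68}{3081}\right) \left(-125\right) = \frac{8500}{3081}$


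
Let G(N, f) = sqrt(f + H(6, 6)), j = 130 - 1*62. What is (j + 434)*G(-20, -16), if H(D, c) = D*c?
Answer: 1004*sqrt(5) ≈ 2245.0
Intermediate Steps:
j = 68 (j = 130 - 62 = 68)
G(N, f) = sqrt(36 + f) (G(N, f) = sqrt(f + 6*6) = sqrt(f + 36) = sqrt(36 + f))
(j + 434)*G(-20, -16) = (68 + 434)*sqrt(36 - 16) = 502*sqrt(20) = 502*(2*sqrt(5)) = 1004*sqrt(5)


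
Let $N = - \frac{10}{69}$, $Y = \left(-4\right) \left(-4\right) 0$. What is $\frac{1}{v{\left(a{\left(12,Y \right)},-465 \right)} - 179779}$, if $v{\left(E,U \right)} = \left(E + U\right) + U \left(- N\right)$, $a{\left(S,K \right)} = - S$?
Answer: $- \frac{23}{4147438} \approx -5.5456 \cdot 10^{-6}$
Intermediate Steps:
$Y = 0$ ($Y = 16 \cdot 0 = 0$)
$N = - \frac{10}{69}$ ($N = \left(-10\right) \frac{1}{69} = - \frac{10}{69} \approx -0.14493$)
$v{\left(E,U \right)} = E + \frac{79 U}{69}$ ($v{\left(E,U \right)} = \left(E + U\right) + U \left(\left(-1\right) \left(- \frac{10}{69}\right)\right) = \left(E + U\right) + U \frac{10}{69} = \left(E + U\right) + \frac{10 U}{69} = E + \frac{79 U}{69}$)
$\frac{1}{v{\left(a{\left(12,Y \right)},-465 \right)} - 179779} = \frac{1}{\left(\left(-1\right) 12 + \frac{79}{69} \left(-465\right)\right) - 179779} = \frac{1}{\left(-12 - \frac{12245}{23}\right) - 179779} = \frac{1}{- \frac{12521}{23} - 179779} = \frac{1}{- \frac{4147438}{23}} = - \frac{23}{4147438}$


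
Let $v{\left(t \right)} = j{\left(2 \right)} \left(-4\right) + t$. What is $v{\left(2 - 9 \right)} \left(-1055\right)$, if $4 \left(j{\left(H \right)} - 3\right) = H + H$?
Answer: $24265$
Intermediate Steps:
$j{\left(H \right)} = 3 + \frac{H}{2}$ ($j{\left(H \right)} = 3 + \frac{H + H}{4} = 3 + \frac{2 H}{4} = 3 + \frac{H}{2}$)
$v{\left(t \right)} = -16 + t$ ($v{\left(t \right)} = \left(3 + \frac{1}{2} \cdot 2\right) \left(-4\right) + t = \left(3 + 1\right) \left(-4\right) + t = 4 \left(-4\right) + t = -16 + t$)
$v{\left(2 - 9 \right)} \left(-1055\right) = \left(-16 + \left(2 - 9\right)\right) \left(-1055\right) = \left(-16 - 7\right) \left(-1055\right) = \left(-23\right) \left(-1055\right) = 24265$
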